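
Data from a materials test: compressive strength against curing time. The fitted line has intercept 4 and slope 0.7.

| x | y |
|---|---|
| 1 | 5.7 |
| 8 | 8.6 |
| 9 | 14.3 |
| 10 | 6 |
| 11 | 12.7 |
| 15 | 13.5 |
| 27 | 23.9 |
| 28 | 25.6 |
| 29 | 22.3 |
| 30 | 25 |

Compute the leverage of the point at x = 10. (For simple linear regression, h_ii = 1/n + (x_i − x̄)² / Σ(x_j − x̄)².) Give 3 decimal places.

h = 0.145

x̄ = (1 + 8 + 9 + 10 + 11 + 15 + 27 + 28 + 29 + 30)/10 = 16.8
Σ(x − x̄)² = 249.64 + 77.44 + 60.84 + 46.24 + 33.64 + 3.24 + 104.04 + 125.44 + 148.84 + 174.24 = 1023.6
h = 1/10 + (-6.8)²/1023.6 = 0.1 + 0.0451739 = 0.145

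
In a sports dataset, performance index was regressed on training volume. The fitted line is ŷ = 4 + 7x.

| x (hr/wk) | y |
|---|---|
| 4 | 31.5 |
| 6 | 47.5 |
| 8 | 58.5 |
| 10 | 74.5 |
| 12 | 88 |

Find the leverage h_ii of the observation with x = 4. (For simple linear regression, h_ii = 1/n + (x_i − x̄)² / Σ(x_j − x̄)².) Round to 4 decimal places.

x̄ = (4 + 6 + 8 + 10 + 12)/5 = 8
Σ(x − x̄)² = 16 + 4 + 0 + 4 + 16 = 40
h = 1/5 + (-4)²/40 = 0.2 + 0.4 = 0.6000

h = 0.6000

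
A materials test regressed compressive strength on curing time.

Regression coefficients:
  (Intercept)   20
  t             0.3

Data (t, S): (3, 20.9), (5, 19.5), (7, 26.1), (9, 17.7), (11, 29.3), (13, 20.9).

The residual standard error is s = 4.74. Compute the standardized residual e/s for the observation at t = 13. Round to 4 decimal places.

ŷ = 20 + 0.3·13 = 23.9
e = 20.9 − 23.9 = -3
e/s = -3 / 4.74 = -0.6329

-0.6329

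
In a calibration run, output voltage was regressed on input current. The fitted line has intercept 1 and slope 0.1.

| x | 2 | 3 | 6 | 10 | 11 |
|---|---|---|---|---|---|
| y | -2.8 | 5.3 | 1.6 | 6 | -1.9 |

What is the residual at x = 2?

e = -4

ŷ = 1 + 0.1·2 = 1.2
e = -2.8 − 1.2 = -4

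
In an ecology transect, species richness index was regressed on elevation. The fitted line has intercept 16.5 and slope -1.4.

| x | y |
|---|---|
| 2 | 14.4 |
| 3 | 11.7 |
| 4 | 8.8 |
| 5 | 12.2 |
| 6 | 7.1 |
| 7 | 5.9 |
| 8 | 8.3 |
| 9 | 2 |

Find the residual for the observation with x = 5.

e = 2.7

ŷ = 16.5 − 1.4·5 = 9.5
e = 12.2 − 9.5 = 2.7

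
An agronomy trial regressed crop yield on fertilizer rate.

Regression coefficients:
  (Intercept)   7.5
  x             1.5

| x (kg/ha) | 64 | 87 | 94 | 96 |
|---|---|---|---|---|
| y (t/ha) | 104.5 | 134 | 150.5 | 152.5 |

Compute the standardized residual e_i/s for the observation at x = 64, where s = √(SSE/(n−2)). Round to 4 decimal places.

0.3015

x=64: ŷ = 7.5 + 1.5·64 = 103.5; e = 104.5 − 103.5 = 1
x=87: ŷ = 7.5 + 1.5·87 = 138; e = 134 − 138 = -4
x=94: ŷ = 7.5 + 1.5·94 = 148.5; e = 150.5 − 148.5 = 2
x=96: ŷ = 7.5 + 1.5·96 = 151.5; e = 152.5 − 151.5 = 1
SSE = 1 + 16 + 4 + 1 = 22
s = √(22/2) = 3.31662
e/s = 1 / 3.31662 = 0.3015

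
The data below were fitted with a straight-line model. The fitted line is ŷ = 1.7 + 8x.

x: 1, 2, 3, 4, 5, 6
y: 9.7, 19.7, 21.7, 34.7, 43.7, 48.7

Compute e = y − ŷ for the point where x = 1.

e = 0

ŷ = 1.7 + 8·1 = 9.7
e = 9.7 − 9.7 = 0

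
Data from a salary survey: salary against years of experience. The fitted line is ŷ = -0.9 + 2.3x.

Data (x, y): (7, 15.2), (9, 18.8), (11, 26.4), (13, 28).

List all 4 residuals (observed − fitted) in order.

0, -1, 2, -1

x=7: ŷ = -0.9 + 2.3·7 = 15.2; r = 15.2 − 15.2 = 0
x=9: ŷ = -0.9 + 2.3·9 = 19.8; r = 18.8 − 19.8 = -1
x=11: ŷ = -0.9 + 2.3·11 = 24.4; r = 26.4 − 24.4 = 2
x=13: ŷ = -0.9 + 2.3·13 = 29; r = 28 − 29 = -1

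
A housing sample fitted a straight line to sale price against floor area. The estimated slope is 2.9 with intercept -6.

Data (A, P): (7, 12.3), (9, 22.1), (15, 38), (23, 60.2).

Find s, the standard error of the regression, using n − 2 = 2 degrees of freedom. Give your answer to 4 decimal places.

A=7: P̂ = -6 + 2.9·7 = 14.3; r = 12.3 − 14.3 = -2
A=9: P̂ = -6 + 2.9·9 = 20.1; r = 22.1 − 20.1 = 2
A=15: P̂ = -6 + 2.9·15 = 37.5; r = 38 − 37.5 = 0.5
A=23: P̂ = -6 + 2.9·23 = 60.7; r = 60.2 − 60.7 = -0.5
SSE = 4 + 4 + 0.25 + 0.25 = 8.5
s = √(8.5/2) = √4.25 ≈ 2.0616

s = 2.0616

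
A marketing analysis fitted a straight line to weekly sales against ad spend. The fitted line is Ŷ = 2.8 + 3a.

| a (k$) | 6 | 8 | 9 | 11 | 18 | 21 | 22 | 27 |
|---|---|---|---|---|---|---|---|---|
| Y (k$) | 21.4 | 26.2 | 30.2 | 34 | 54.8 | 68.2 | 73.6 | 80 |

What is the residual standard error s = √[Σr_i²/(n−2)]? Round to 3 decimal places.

a=6: Ŷ = 2.8 + 3·6 = 20.8; r = 21.4 − 20.8 = 0.6
a=8: Ŷ = 2.8 + 3·8 = 26.8; r = 26.2 − 26.8 = -0.6
a=9: Ŷ = 2.8 + 3·9 = 29.8; r = 30.2 − 29.8 = 0.4
a=11: Ŷ = 2.8 + 3·11 = 35.8; r = 34 − 35.8 = -1.8
a=18: Ŷ = 2.8 + 3·18 = 56.8; r = 54.8 − 56.8 = -2
a=21: Ŷ = 2.8 + 3·21 = 65.8; r = 68.2 − 65.8 = 2.4
a=22: Ŷ = 2.8 + 3·22 = 68.8; r = 73.6 − 68.8 = 4.8
a=27: Ŷ = 2.8 + 3·27 = 83.8; r = 80 − 83.8 = -3.8
SSE = 0.36 + 0.36 + 0.16 + 3.24 + 4 + 5.76 + 23.04 + 14.44 = 51.36
s = √(51.36/6) = √8.56 ≈ 2.926

s = 2.926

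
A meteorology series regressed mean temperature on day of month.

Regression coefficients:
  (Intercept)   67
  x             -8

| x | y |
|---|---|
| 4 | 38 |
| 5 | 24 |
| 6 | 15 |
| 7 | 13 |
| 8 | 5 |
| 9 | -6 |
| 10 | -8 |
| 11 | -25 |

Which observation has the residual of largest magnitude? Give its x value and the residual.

x=4: ŷ = 67 − 8·4 = 35; r = 38 − 35 = 3
x=5: ŷ = 67 − 8·5 = 27; r = 24 − 27 = -3
x=6: ŷ = 67 − 8·6 = 19; r = 15 − 19 = -4
x=7: ŷ = 67 − 8·7 = 11; r = 13 − 11 = 2
x=8: ŷ = 67 − 8·8 = 3; r = 5 − 3 = 2
x=9: ŷ = 67 − 8·9 = -5; r = -6 − (-5) = -1
x=10: ŷ = 67 − 8·10 = -13; r = -8 − (-13) = 5
x=11: ŷ = 67 − 8·11 = -21; r = -25 − (-21) = -4
Largest |r| is 5 at x = 10, residual 5.

x = 10, r = 5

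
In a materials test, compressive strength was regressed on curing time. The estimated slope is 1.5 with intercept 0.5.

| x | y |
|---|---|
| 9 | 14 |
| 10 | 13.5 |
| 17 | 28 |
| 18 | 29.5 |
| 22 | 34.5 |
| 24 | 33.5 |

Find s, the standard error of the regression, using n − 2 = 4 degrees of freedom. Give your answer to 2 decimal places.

x=9: ŷ = 0.5 + 1.5·9 = 14; r = 14 − 14 = 0
x=10: ŷ = 0.5 + 1.5·10 = 15.5; r = 13.5 − 15.5 = -2
x=17: ŷ = 0.5 + 1.5·17 = 26; r = 28 − 26 = 2
x=18: ŷ = 0.5 + 1.5·18 = 27.5; r = 29.5 − 27.5 = 2
x=22: ŷ = 0.5 + 1.5·22 = 33.5; r = 34.5 − 33.5 = 1
x=24: ŷ = 0.5 + 1.5·24 = 36.5; r = 33.5 − 36.5 = -3
SSE = 0 + 4 + 4 + 4 + 1 + 9 = 22
s = √(22/4) = √5.5 ≈ 2.35

s = 2.35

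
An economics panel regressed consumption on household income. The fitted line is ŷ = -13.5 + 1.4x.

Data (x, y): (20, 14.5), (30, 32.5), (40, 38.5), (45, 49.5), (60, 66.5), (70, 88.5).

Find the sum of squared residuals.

x=20: ŷ = -13.5 + 1.4·20 = 14.5; e = 14.5 − 14.5 = 0
x=30: ŷ = -13.5 + 1.4·30 = 28.5; e = 32.5 − 28.5 = 4
x=40: ŷ = -13.5 + 1.4·40 = 42.5; e = 38.5 − 42.5 = -4
x=45: ŷ = -13.5 + 1.4·45 = 49.5; e = 49.5 − 49.5 = 0
x=60: ŷ = -13.5 + 1.4·60 = 70.5; e = 66.5 − 70.5 = -4
x=70: ŷ = -13.5 + 1.4·70 = 84.5; e = 88.5 − 84.5 = 4
SSE = 0 + 16 + 16 + 0 + 16 + 16 = 64

SSE = 64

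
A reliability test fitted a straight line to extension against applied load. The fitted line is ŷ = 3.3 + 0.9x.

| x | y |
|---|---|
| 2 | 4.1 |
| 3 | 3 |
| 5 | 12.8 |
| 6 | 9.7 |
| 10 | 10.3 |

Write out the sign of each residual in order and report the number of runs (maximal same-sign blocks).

x=2: ŷ = 3.3 + 0.9·2 = 5.1; r = 4.1 − 5.1 = -1
x=3: ŷ = 3.3 + 0.9·3 = 6; r = 3 − 6 = -3
x=5: ŷ = 3.3 + 0.9·5 = 7.8; r = 12.8 − 7.8 = 5
x=6: ŷ = 3.3 + 0.9·6 = 8.7; r = 9.7 − 8.7 = 1
x=10: ŷ = 3.3 + 0.9·10 = 12.3; r = 10.3 − 12.3 = -2
Signs: − − + + −
Runs: −×2, +×2, −×1 → 3

3 runs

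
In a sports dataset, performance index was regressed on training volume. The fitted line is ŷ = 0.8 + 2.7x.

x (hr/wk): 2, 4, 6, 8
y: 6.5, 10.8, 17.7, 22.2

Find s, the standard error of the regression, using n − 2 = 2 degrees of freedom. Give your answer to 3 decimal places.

s = 0.794

x=2: ŷ = 0.8 + 2.7·2 = 6.2; e = 6.5 − 6.2 = 0.3
x=4: ŷ = 0.8 + 2.7·4 = 11.6; e = 10.8 − 11.6 = -0.8
x=6: ŷ = 0.8 + 2.7·6 = 17; e = 17.7 − 17 = 0.7
x=8: ŷ = 0.8 + 2.7·8 = 22.4; e = 22.2 − 22.4 = -0.2
SSE = 0.09 + 0.64 + 0.49 + 0.04 = 1.26
s = √(1.26/2) = √0.63 ≈ 0.794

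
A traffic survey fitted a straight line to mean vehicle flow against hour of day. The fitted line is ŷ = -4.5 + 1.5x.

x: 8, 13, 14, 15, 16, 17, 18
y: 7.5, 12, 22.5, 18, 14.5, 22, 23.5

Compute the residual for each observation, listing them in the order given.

x=8: ŷ = -4.5 + 1.5·8 = 7.5; r = 7.5 − 7.5 = 0
x=13: ŷ = -4.5 + 1.5·13 = 15; r = 12 − 15 = -3
x=14: ŷ = -4.5 + 1.5·14 = 16.5; r = 22.5 − 16.5 = 6
x=15: ŷ = -4.5 + 1.5·15 = 18; r = 18 − 18 = 0
x=16: ŷ = -4.5 + 1.5·16 = 19.5; r = 14.5 − 19.5 = -5
x=17: ŷ = -4.5 + 1.5·17 = 21; r = 22 − 21 = 1
x=18: ŷ = -4.5 + 1.5·18 = 22.5; r = 23.5 − 22.5 = 1

0, -3, 6, 0, -5, 1, 1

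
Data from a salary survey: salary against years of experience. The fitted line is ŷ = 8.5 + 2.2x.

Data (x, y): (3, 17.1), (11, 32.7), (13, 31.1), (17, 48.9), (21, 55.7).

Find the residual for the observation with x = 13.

ŷ = 8.5 + 2.2·13 = 37.1
e = 31.1 − 37.1 = -6

e = -6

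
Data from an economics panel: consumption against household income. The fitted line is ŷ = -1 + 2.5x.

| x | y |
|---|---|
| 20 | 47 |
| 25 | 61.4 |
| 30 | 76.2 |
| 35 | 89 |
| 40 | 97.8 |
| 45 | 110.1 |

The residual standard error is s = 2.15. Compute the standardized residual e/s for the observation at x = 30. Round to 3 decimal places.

1.023

ŷ = -1 + 2.5·30 = 74
e = 76.2 − 74 = 2.2
e/s = 2.2 / 2.15 = 1.023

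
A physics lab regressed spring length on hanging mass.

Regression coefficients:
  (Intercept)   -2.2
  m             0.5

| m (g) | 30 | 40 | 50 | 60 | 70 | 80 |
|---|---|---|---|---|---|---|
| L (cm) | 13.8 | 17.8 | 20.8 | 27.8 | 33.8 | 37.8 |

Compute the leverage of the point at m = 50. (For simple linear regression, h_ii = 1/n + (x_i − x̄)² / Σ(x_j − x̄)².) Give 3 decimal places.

m̄ = (30 + 40 + 50 + 60 + 70 + 80)/6 = 55
Σ(m − m̄)² = 625 + 225 + 25 + 25 + 225 + 625 = 1750
h = 1/6 + (-5)²/1750 = 0.166667 + 0.0142857 = 0.181

h = 0.181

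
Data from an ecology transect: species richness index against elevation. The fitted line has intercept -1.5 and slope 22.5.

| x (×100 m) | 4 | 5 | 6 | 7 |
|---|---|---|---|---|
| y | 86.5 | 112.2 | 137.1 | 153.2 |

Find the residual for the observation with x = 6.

e = 3.6

ŷ = -1.5 + 22.5·6 = 133.5
e = 137.1 − 133.5 = 3.6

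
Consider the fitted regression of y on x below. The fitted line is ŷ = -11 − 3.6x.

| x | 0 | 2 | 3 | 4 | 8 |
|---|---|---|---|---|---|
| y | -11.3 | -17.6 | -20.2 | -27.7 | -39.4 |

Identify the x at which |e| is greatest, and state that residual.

x = 4, e = -2.3

x=0: ŷ = -11 − 3.6·0 = -11; e = -11.3 − (-11) = -0.3
x=2: ŷ = -11 − 3.6·2 = -18.2; e = -17.6 − (-18.2) = 0.6
x=3: ŷ = -11 − 3.6·3 = -21.8; e = -20.2 − (-21.8) = 1.6
x=4: ŷ = -11 − 3.6·4 = -25.4; e = -27.7 − (-25.4) = -2.3
x=8: ŷ = -11 − 3.6·8 = -39.8; e = -39.4 − (-39.8) = 0.4
Largest |e| is 2.3 at x = 4, residual -2.3.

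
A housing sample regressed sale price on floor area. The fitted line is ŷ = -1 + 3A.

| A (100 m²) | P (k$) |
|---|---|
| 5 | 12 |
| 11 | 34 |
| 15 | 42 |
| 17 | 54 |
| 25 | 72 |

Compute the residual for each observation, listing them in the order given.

-2, 2, -2, 4, -2

A=5: ŷ = -1 + 3·5 = 14; r = 12 − 14 = -2
A=11: ŷ = -1 + 3·11 = 32; r = 34 − 32 = 2
A=15: ŷ = -1 + 3·15 = 44; r = 42 − 44 = -2
A=17: ŷ = -1 + 3·17 = 50; r = 54 − 50 = 4
A=25: ŷ = -1 + 3·25 = 74; r = 72 − 74 = -2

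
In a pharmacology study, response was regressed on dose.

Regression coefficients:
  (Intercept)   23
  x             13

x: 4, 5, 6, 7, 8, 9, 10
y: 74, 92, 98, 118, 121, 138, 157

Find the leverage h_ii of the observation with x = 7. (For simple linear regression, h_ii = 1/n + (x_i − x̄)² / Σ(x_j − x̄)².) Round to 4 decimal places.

h = 0.1429

x̄ = (4 + 5 + 6 + 7 + 8 + 9 + 10)/7 = 7
Σ(x − x̄)² = 9 + 4 + 1 + 0 + 1 + 4 + 9 = 28
h = 1/7 + (0)²/28 = 0.142857 + 0 = 0.1429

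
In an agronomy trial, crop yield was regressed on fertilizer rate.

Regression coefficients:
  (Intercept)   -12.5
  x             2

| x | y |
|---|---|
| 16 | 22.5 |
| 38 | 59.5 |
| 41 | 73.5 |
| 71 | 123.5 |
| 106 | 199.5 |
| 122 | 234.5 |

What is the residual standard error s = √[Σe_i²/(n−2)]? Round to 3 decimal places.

s = 4.637

x=16: ŷ = -12.5 + 2·16 = 19.5; e = 22.5 − 19.5 = 3
x=38: ŷ = -12.5 + 2·38 = 63.5; e = 59.5 − 63.5 = -4
x=41: ŷ = -12.5 + 2·41 = 69.5; e = 73.5 − 69.5 = 4
x=71: ŷ = -12.5 + 2·71 = 129.5; e = 123.5 − 129.5 = -6
x=106: ŷ = -12.5 + 2·106 = 199.5; e = 199.5 − 199.5 = 0
x=122: ŷ = -12.5 + 2·122 = 231.5; e = 234.5 − 231.5 = 3
SSE = 9 + 16 + 16 + 36 + 0 + 9 = 86
s = √(86/4) = √21.5 ≈ 4.637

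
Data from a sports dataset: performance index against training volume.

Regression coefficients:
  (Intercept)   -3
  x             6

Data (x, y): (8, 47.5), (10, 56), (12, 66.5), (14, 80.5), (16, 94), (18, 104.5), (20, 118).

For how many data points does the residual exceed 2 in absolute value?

2

x=8: ŷ = -3 + 6·8 = 45; e = 47.5 − 45 = 2.5
x=10: ŷ = -3 + 6·10 = 57; e = 56 − 57 = -1
x=12: ŷ = -3 + 6·12 = 69; e = 66.5 − 69 = -2.5
x=14: ŷ = -3 + 6·14 = 81; e = 80.5 − 81 = -0.5
x=16: ŷ = -3 + 6·16 = 93; e = 94 − 93 = 1
x=18: ŷ = -3 + 6·18 = 105; e = 104.5 − 105 = -0.5
x=20: ŷ = -3 + 6·20 = 117; e = 118 − 117 = 1
|e| > 2: x=8 (|e|=2.5), x=12 (|e|=2.5) → 2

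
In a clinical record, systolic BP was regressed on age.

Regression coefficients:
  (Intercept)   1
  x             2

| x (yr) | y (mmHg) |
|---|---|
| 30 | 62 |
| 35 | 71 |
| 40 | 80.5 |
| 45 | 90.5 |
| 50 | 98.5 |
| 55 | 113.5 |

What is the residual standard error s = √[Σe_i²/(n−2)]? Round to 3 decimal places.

x=30: ŷ = 1 + 2·30 = 61; e = 62 − 61 = 1
x=35: ŷ = 1 + 2·35 = 71; e = 71 − 71 = 0
x=40: ŷ = 1 + 2·40 = 81; e = 80.5 − 81 = -0.5
x=45: ŷ = 1 + 2·45 = 91; e = 90.5 − 91 = -0.5
x=50: ŷ = 1 + 2·50 = 101; e = 98.5 − 101 = -2.5
x=55: ŷ = 1 + 2·55 = 111; e = 113.5 − 111 = 2.5
SSE = 1 + 0 + 0.25 + 0.25 + 6.25 + 6.25 = 14
s = √(14/4) = √3.5 ≈ 1.871

s = 1.871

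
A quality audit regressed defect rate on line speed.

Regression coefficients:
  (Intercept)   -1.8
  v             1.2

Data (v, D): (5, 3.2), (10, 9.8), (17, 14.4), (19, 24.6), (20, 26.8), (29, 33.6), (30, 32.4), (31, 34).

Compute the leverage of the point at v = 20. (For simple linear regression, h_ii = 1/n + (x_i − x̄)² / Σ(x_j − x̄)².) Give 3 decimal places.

v̄ = (5 + 10 + 17 + 19 + 20 + 29 + 30 + 31)/8 = 20.125
Σ(v − v̄)² = 228.766 + 102.516 + 9.76562 + 1.26562 + 0.015625 + 78.7656 + 97.5156 + 118.266 = 636.875
h = 1/8 + (-0.125)²/636.875 = 0.125 + 2.45339e-05 = 0.125

h = 0.125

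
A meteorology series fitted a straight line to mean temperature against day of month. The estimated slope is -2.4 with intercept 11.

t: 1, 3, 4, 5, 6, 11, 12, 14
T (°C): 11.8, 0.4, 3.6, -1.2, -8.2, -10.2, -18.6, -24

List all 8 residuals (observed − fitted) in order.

3.2, -3.4, 2.2, -0.2, -4.8, 5.2, -0.8, -1.4

t=1: ŷ = 11 − 2.4·1 = 8.6; e = 11.8 − 8.6 = 3.2
t=3: ŷ = 11 − 2.4·3 = 3.8; e = 0.4 − 3.8 = -3.4
t=4: ŷ = 11 − 2.4·4 = 1.4; e = 3.6 − 1.4 = 2.2
t=5: ŷ = 11 − 2.4·5 = -1; e = -1.2 − (-1) = -0.2
t=6: ŷ = 11 − 2.4·6 = -3.4; e = -8.2 − (-3.4) = -4.8
t=11: ŷ = 11 − 2.4·11 = -15.4; e = -10.2 − (-15.4) = 5.2
t=12: ŷ = 11 − 2.4·12 = -17.8; e = -18.6 − (-17.8) = -0.8
t=14: ŷ = 11 − 2.4·14 = -22.6; e = -24 − (-22.6) = -1.4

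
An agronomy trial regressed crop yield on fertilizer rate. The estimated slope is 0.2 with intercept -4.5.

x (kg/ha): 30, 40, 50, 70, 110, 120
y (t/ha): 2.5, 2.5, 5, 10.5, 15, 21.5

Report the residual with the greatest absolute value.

e = -2.5

x=30: ŷ = -4.5 + 0.2·30 = 1.5; e = 2.5 − 1.5 = 1
x=40: ŷ = -4.5 + 0.2·40 = 3.5; e = 2.5 − 3.5 = -1
x=50: ŷ = -4.5 + 0.2·50 = 5.5; e = 5 − 5.5 = -0.5
x=70: ŷ = -4.5 + 0.2·70 = 9.5; e = 10.5 − 9.5 = 1
x=110: ŷ = -4.5 + 0.2·110 = 17.5; e = 15 − 17.5 = -2.5
x=120: ŷ = -4.5 + 0.2·120 = 19.5; e = 21.5 − 19.5 = 2
Largest |e| is 2.5 at x = 110, residual -2.5.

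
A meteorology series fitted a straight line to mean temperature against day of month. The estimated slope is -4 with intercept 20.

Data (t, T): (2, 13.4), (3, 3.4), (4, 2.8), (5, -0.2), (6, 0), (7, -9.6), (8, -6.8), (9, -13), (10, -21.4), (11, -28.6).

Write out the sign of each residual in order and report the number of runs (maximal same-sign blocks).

6 runs

t=2: ŷ = 20 − 4·2 = 12; r = 13.4 − 12 = 1.4
t=3: ŷ = 20 − 4·3 = 8; r = 3.4 − 8 = -4.6
t=4: ŷ = 20 − 4·4 = 4; r = 2.8 − 4 = -1.2
t=5: ŷ = 20 − 4·5 = 0; r = -0.2 − 0 = -0.2
t=6: ŷ = 20 − 4·6 = -4; r = 0 − (-4) = 4
t=7: ŷ = 20 − 4·7 = -8; r = -9.6 − (-8) = -1.6
t=8: ŷ = 20 − 4·8 = -12; r = -6.8 − (-12) = 5.2
t=9: ŷ = 20 − 4·9 = -16; r = -13 − (-16) = 3
t=10: ŷ = 20 − 4·10 = -20; r = -21.4 − (-20) = -1.4
t=11: ŷ = 20 − 4·11 = -24; r = -28.6 − (-24) = -4.6
Signs: + − − − + − + + − −
Runs: +×1, −×3, +×1, −×1, +×2, −×2 → 6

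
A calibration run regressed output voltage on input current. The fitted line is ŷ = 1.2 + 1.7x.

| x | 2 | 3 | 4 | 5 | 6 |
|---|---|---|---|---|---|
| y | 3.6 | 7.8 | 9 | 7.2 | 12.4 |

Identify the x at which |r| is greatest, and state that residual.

x = 5, r = -2.5

x=2: ŷ = 1.2 + 1.7·2 = 4.6; r = 3.6 − 4.6 = -1
x=3: ŷ = 1.2 + 1.7·3 = 6.3; r = 7.8 − 6.3 = 1.5
x=4: ŷ = 1.2 + 1.7·4 = 8; r = 9 − 8 = 1
x=5: ŷ = 1.2 + 1.7·5 = 9.7; r = 7.2 − 9.7 = -2.5
x=6: ŷ = 1.2 + 1.7·6 = 11.4; r = 12.4 − 11.4 = 1
Largest |r| is 2.5 at x = 5, residual -2.5.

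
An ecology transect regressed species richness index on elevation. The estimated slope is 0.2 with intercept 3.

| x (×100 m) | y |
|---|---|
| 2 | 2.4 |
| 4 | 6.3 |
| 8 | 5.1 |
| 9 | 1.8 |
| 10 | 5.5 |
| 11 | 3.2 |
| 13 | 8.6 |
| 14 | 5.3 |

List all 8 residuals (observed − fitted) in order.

-1, 2.5, 0.5, -3, 0.5, -2, 3, -0.5

x=2: ŷ = 3 + 0.2·2 = 3.4; r = 2.4 − 3.4 = -1
x=4: ŷ = 3 + 0.2·4 = 3.8; r = 6.3 − 3.8 = 2.5
x=8: ŷ = 3 + 0.2·8 = 4.6; r = 5.1 − 4.6 = 0.5
x=9: ŷ = 3 + 0.2·9 = 4.8; r = 1.8 − 4.8 = -3
x=10: ŷ = 3 + 0.2·10 = 5; r = 5.5 − 5 = 0.5
x=11: ŷ = 3 + 0.2·11 = 5.2; r = 3.2 − 5.2 = -2
x=13: ŷ = 3 + 0.2·13 = 5.6; r = 8.6 − 5.6 = 3
x=14: ŷ = 3 + 0.2·14 = 5.8; r = 5.3 − 5.8 = -0.5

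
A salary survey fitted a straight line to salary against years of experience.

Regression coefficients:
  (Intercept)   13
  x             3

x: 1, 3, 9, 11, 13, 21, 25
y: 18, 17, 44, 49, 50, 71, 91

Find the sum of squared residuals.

SSE = 92

x=1: ŷ = 13 + 3·1 = 16; r = 18 − 16 = 2
x=3: ŷ = 13 + 3·3 = 22; r = 17 − 22 = -5
x=9: ŷ = 13 + 3·9 = 40; r = 44 − 40 = 4
x=11: ŷ = 13 + 3·11 = 46; r = 49 − 46 = 3
x=13: ŷ = 13 + 3·13 = 52; r = 50 − 52 = -2
x=21: ŷ = 13 + 3·21 = 76; r = 71 − 76 = -5
x=25: ŷ = 13 + 3·25 = 88; r = 91 − 88 = 3
SSE = 4 + 25 + 16 + 9 + 4 + 25 + 9 = 92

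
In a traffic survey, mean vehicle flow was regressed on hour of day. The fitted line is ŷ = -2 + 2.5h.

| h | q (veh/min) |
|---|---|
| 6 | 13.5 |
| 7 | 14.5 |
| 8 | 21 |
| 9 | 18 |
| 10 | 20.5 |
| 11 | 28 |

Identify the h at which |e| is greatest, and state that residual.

h=6: ŷ = -2 + 2.5·6 = 13; e = 13.5 − 13 = 0.5
h=7: ŷ = -2 + 2.5·7 = 15.5; e = 14.5 − 15.5 = -1
h=8: ŷ = -2 + 2.5·8 = 18; e = 21 − 18 = 3
h=9: ŷ = -2 + 2.5·9 = 20.5; e = 18 − 20.5 = -2.5
h=10: ŷ = -2 + 2.5·10 = 23; e = 20.5 − 23 = -2.5
h=11: ŷ = -2 + 2.5·11 = 25.5; e = 28 − 25.5 = 2.5
Largest |e| is 3 at h = 8, residual 3.

h = 8, e = 3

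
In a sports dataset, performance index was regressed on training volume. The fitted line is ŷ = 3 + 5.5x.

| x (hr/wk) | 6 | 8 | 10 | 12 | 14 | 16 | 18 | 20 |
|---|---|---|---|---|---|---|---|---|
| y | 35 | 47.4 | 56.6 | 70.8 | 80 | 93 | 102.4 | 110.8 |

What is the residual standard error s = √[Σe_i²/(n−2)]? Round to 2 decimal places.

s = 1.60

x=6: ŷ = 3 + 5.5·6 = 36; e = 35 − 36 = -1
x=8: ŷ = 3 + 5.5·8 = 47; e = 47.4 − 47 = 0.4
x=10: ŷ = 3 + 5.5·10 = 58; e = 56.6 − 58 = -1.4
x=12: ŷ = 3 + 5.5·12 = 69; e = 70.8 − 69 = 1.8
x=14: ŷ = 3 + 5.5·14 = 80; e = 80 − 80 = 0
x=16: ŷ = 3 + 5.5·16 = 91; e = 93 − 91 = 2
x=18: ŷ = 3 + 5.5·18 = 102; e = 102.4 − 102 = 0.4
x=20: ŷ = 3 + 5.5·20 = 113; e = 110.8 − 113 = -2.2
SSE = 1 + 0.16 + 1.96 + 3.24 + 0 + 4 + 0.16 + 4.84 = 15.36
s = √(15.36/6) = √2.56 ≈ 1.60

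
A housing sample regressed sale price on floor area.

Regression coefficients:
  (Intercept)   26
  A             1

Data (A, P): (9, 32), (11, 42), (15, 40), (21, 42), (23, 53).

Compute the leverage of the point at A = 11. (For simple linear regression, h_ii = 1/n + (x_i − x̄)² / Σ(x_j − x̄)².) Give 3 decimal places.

h = 0.355

Ā = (9 + 11 + 15 + 21 + 23)/5 = 15.8
Σ(A − Ā)² = 46.24 + 23.04 + 0.64 + 27.04 + 51.84 = 148.8
h = 1/5 + (-4.8)²/148.8 = 0.2 + 0.154839 = 0.355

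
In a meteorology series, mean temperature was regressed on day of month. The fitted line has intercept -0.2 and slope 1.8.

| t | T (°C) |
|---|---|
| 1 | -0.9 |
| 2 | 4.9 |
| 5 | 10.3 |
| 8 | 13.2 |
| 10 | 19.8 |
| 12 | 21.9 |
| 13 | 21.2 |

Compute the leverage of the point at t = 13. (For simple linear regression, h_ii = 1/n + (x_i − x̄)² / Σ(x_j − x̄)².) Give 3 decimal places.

h = 0.384

t̄ = (1 + 2 + 5 + 8 + 10 + 12 + 13)/7 = 7.28571
Σ(t − t̄)² = 39.5102 + 27.9388 + 5.22449 + 0.510204 + 7.36735 + 22.2245 + 32.6531 = 135.429
h = 1/7 + (5.71429)²/135.429 = 0.142857 + 0.241109 = 0.384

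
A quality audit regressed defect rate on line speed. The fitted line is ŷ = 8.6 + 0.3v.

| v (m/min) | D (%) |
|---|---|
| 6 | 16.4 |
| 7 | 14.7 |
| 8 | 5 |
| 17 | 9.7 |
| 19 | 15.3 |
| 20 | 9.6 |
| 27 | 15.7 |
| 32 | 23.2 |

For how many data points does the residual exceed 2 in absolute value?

6

v=6: ŷ = 8.6 + 0.3·6 = 10.4; r = 16.4 − 10.4 = 6
v=7: ŷ = 8.6 + 0.3·7 = 10.7; r = 14.7 − 10.7 = 4
v=8: ŷ = 8.6 + 0.3·8 = 11; r = 5 − 11 = -6
v=17: ŷ = 8.6 + 0.3·17 = 13.7; r = 9.7 − 13.7 = -4
v=19: ŷ = 8.6 + 0.3·19 = 14.3; r = 15.3 − 14.3 = 1
v=20: ŷ = 8.6 + 0.3·20 = 14.6; r = 9.6 − 14.6 = -5
v=27: ŷ = 8.6 + 0.3·27 = 16.7; r = 15.7 − 16.7 = -1
v=32: ŷ = 8.6 + 0.3·32 = 18.2; r = 23.2 − 18.2 = 5
|r| > 2: v=6 (|r|=6), v=7 (|r|=4), v=8 (|r|=6), v=17 (|r|=4), v=20 (|r|=5), v=32 (|r|=5) → 6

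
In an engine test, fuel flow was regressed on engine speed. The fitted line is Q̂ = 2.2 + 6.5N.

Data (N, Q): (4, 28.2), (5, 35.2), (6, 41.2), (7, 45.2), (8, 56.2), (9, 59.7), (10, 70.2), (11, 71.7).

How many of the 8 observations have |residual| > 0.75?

5

N=4: Q̂ = 2.2 + 6.5·4 = 28.2; e = 28.2 − 28.2 = 0
N=5: Q̂ = 2.2 + 6.5·5 = 34.7; e = 35.2 − 34.7 = 0.5
N=6: Q̂ = 2.2 + 6.5·6 = 41.2; e = 41.2 − 41.2 = 0
N=7: Q̂ = 2.2 + 6.5·7 = 47.7; e = 45.2 − 47.7 = -2.5
N=8: Q̂ = 2.2 + 6.5·8 = 54.2; e = 56.2 − 54.2 = 2
N=9: Q̂ = 2.2 + 6.5·9 = 60.7; e = 59.7 − 60.7 = -1
N=10: Q̂ = 2.2 + 6.5·10 = 67.2; e = 70.2 − 67.2 = 3
N=11: Q̂ = 2.2 + 6.5·11 = 73.7; e = 71.7 − 73.7 = -2
|e| > 0.75: N=7 (|e|=2.5), N=8 (|e|=2), N=9 (|e|=1), N=10 (|e|=3), N=11 (|e|=2) → 5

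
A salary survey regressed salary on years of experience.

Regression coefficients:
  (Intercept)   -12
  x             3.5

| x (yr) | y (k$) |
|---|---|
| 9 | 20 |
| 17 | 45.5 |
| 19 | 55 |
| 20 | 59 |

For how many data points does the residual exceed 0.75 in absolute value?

x=9: ŷ = -12 + 3.5·9 = 19.5; r = 20 − 19.5 = 0.5
x=17: ŷ = -12 + 3.5·17 = 47.5; r = 45.5 − 47.5 = -2
x=19: ŷ = -12 + 3.5·19 = 54.5; r = 55 − 54.5 = 0.5
x=20: ŷ = -12 + 3.5·20 = 58; r = 59 − 58 = 1
|r| > 0.75: x=17 (|r|=2), x=20 (|r|=1) → 2

2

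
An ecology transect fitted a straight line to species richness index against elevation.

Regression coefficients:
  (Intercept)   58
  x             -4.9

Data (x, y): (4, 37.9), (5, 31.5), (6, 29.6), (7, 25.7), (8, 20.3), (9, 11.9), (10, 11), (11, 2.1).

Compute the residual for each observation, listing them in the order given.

-0.5, -2, 1, 2, 1.5, -2, 2, -2

x=4: ŷ = 58 − 4.9·4 = 38.4; r = 37.9 − 38.4 = -0.5
x=5: ŷ = 58 − 4.9·5 = 33.5; r = 31.5 − 33.5 = -2
x=6: ŷ = 58 − 4.9·6 = 28.6; r = 29.6 − 28.6 = 1
x=7: ŷ = 58 − 4.9·7 = 23.7; r = 25.7 − 23.7 = 2
x=8: ŷ = 58 − 4.9·8 = 18.8; r = 20.3 − 18.8 = 1.5
x=9: ŷ = 58 − 4.9·9 = 13.9; r = 11.9 − 13.9 = -2
x=10: ŷ = 58 − 4.9·10 = 9; r = 11 − 9 = 2
x=11: ŷ = 58 − 4.9·11 = 4.1; r = 2.1 − 4.1 = -2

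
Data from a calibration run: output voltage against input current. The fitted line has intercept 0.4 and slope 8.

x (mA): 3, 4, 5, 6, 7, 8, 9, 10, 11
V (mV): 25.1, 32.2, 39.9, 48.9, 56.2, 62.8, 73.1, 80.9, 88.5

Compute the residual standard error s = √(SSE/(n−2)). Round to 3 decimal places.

s = 0.791

x=3: ŷ = 0.4 + 8·3 = 24.4; e = 25.1 − 24.4 = 0.7
x=4: ŷ = 0.4 + 8·4 = 32.4; e = 32.2 − 32.4 = -0.2
x=5: ŷ = 0.4 + 8·5 = 40.4; e = 39.9 − 40.4 = -0.5
x=6: ŷ = 0.4 + 8·6 = 48.4; e = 48.9 − 48.4 = 0.5
x=7: ŷ = 0.4 + 8·7 = 56.4; e = 56.2 − 56.4 = -0.2
x=8: ŷ = 0.4 + 8·8 = 64.4; e = 62.8 − 64.4 = -1.6
x=9: ŷ = 0.4 + 8·9 = 72.4; e = 73.1 − 72.4 = 0.7
x=10: ŷ = 0.4 + 8·10 = 80.4; e = 80.9 − 80.4 = 0.5
x=11: ŷ = 0.4 + 8·11 = 88.4; e = 88.5 − 88.4 = 0.1
SSE = 0.49 + 0.04 + 0.25 + 0.25 + 0.04 + 2.56 + 0.49 + 0.25 + 0.01 = 4.38
s = √(4.38/7) = √0.625714 ≈ 0.791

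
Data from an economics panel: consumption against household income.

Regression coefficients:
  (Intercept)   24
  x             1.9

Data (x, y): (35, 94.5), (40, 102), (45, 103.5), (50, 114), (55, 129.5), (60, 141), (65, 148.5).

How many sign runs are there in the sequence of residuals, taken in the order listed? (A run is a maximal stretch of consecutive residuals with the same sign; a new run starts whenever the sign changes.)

3 runs

x=35: ŷ = 24 + 1.9·35 = 90.5; e = 94.5 − 90.5 = 4
x=40: ŷ = 24 + 1.9·40 = 100; e = 102 − 100 = 2
x=45: ŷ = 24 + 1.9·45 = 109.5; e = 103.5 − 109.5 = -6
x=50: ŷ = 24 + 1.9·50 = 119; e = 114 − 119 = -5
x=55: ŷ = 24 + 1.9·55 = 128.5; e = 129.5 − 128.5 = 1
x=60: ŷ = 24 + 1.9·60 = 138; e = 141 − 138 = 3
x=65: ŷ = 24 + 1.9·65 = 147.5; e = 148.5 − 147.5 = 1
Signs: + + − − + + +
Runs: +×2, −×2, +×3 → 3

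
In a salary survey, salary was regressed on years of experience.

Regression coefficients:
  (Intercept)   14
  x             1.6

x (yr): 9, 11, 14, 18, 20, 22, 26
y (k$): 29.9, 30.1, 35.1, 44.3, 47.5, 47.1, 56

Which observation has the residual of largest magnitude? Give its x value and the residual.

x=9: ŷ = 14 + 1.6·9 = 28.4; e = 29.9 − 28.4 = 1.5
x=11: ŷ = 14 + 1.6·11 = 31.6; e = 30.1 − 31.6 = -1.5
x=14: ŷ = 14 + 1.6·14 = 36.4; e = 35.1 − 36.4 = -1.3
x=18: ŷ = 14 + 1.6·18 = 42.8; e = 44.3 − 42.8 = 1.5
x=20: ŷ = 14 + 1.6·20 = 46; e = 47.5 − 46 = 1.5
x=22: ŷ = 14 + 1.6·22 = 49.2; e = 47.1 − 49.2 = -2.1
x=26: ŷ = 14 + 1.6·26 = 55.6; e = 56 − 55.6 = 0.4
Largest |e| is 2.1 at x = 22, residual -2.1.

x = 22, e = -2.1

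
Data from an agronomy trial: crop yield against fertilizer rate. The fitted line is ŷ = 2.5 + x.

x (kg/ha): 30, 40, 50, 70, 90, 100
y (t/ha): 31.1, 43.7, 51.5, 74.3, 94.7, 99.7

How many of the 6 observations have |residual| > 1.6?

x=30: ŷ = 2.5 + 30 = 32.5; e = 31.1 − 32.5 = -1.4
x=40: ŷ = 2.5 + 40 = 42.5; e = 43.7 − 42.5 = 1.2
x=50: ŷ = 2.5 + 50 = 52.5; e = 51.5 − 52.5 = -1
x=70: ŷ = 2.5 + 70 = 72.5; e = 74.3 − 72.5 = 1.8
x=90: ŷ = 2.5 + 90 = 92.5; e = 94.7 − 92.5 = 2.2
x=100: ŷ = 2.5 + 100 = 102.5; e = 99.7 − 102.5 = -2.8
|e| > 1.6: x=70 (|e|=1.8), x=90 (|e|=2.2), x=100 (|e|=2.8) → 3

3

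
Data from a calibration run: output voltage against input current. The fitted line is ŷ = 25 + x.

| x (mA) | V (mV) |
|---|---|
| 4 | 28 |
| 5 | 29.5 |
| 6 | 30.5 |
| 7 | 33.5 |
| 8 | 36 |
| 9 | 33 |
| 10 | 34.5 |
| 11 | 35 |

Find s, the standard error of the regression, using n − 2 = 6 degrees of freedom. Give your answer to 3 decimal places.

x=4: ŷ = 25 + 4 = 29; e = 28 − 29 = -1
x=5: ŷ = 25 + 5 = 30; e = 29.5 − 30 = -0.5
x=6: ŷ = 25 + 6 = 31; e = 30.5 − 31 = -0.5
x=7: ŷ = 25 + 7 = 32; e = 33.5 − 32 = 1.5
x=8: ŷ = 25 + 8 = 33; e = 36 − 33 = 3
x=9: ŷ = 25 + 9 = 34; e = 33 − 34 = -1
x=10: ŷ = 25 + 10 = 35; e = 34.5 − 35 = -0.5
x=11: ŷ = 25 + 11 = 36; e = 35 − 36 = -1
SSE = 1 + 0.25 + 0.25 + 2.25 + 9 + 1 + 0.25 + 1 = 15
s = √(15/6) = √2.5 ≈ 1.581

s = 1.581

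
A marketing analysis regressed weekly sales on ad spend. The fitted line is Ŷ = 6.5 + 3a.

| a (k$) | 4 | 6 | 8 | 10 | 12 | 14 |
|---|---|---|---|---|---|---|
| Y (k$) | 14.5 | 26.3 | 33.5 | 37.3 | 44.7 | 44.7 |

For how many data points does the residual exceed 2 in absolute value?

a=4: Ŷ = 6.5 + 3·4 = 18.5; e = 14.5 − 18.5 = -4
a=6: Ŷ = 6.5 + 3·6 = 24.5; e = 26.3 − 24.5 = 1.8
a=8: Ŷ = 6.5 + 3·8 = 30.5; e = 33.5 − 30.5 = 3
a=10: Ŷ = 6.5 + 3·10 = 36.5; e = 37.3 − 36.5 = 0.8
a=12: Ŷ = 6.5 + 3·12 = 42.5; e = 44.7 − 42.5 = 2.2
a=14: Ŷ = 6.5 + 3·14 = 48.5; e = 44.7 − 48.5 = -3.8
|e| > 2: a=4 (|e|=4), a=8 (|e|=3), a=12 (|e|=2.2), a=14 (|e|=3.8) → 4

4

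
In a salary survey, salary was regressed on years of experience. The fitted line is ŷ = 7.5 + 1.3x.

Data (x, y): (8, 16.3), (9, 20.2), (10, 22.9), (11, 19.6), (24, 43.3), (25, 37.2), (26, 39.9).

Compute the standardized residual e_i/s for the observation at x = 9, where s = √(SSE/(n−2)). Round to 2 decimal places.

x=8: ŷ = 7.5 + 1.3·8 = 17.9; e = 16.3 − 17.9 = -1.6
x=9: ŷ = 7.5 + 1.3·9 = 19.2; e = 20.2 − 19.2 = 1
x=10: ŷ = 7.5 + 1.3·10 = 20.5; e = 22.9 − 20.5 = 2.4
x=11: ŷ = 7.5 + 1.3·11 = 21.8; e = 19.6 − 21.8 = -2.2
x=24: ŷ = 7.5 + 1.3·24 = 38.7; e = 43.3 − 38.7 = 4.6
x=25: ŷ = 7.5 + 1.3·25 = 40; e = 37.2 − 40 = -2.8
x=26: ŷ = 7.5 + 1.3·26 = 41.3; e = 39.9 − 41.3 = -1.4
SSE = 2.56 + 1 + 5.76 + 4.84 + 21.16 + 7.84 + 1.96 = 45.12
s = √(45.12/5) = 3.004
e/s = 1 / 3.004 = 0.33

0.33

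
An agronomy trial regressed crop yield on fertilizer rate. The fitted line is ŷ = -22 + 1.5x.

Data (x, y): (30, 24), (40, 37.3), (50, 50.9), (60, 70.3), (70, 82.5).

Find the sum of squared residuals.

x=30: ŷ = -22 + 1.5·30 = 23; e = 24 − 23 = 1
x=40: ŷ = -22 + 1.5·40 = 38; e = 37.3 − 38 = -0.7
x=50: ŷ = -22 + 1.5·50 = 53; e = 50.9 − 53 = -2.1
x=60: ŷ = -22 + 1.5·60 = 68; e = 70.3 − 68 = 2.3
x=70: ŷ = -22 + 1.5·70 = 83; e = 82.5 − 83 = -0.5
SSE = 1 + 0.49 + 4.41 + 5.29 + 0.25 = 11.44

SSE = 11.44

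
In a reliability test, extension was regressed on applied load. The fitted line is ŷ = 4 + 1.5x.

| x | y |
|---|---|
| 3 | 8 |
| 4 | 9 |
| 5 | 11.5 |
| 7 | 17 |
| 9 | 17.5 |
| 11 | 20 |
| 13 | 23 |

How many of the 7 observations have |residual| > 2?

1

x=3: ŷ = 4 + 1.5·3 = 8.5; r = 8 − 8.5 = -0.5
x=4: ŷ = 4 + 1.5·4 = 10; r = 9 − 10 = -1
x=5: ŷ = 4 + 1.5·5 = 11.5; r = 11.5 − 11.5 = 0
x=7: ŷ = 4 + 1.5·7 = 14.5; r = 17 − 14.5 = 2.5
x=9: ŷ = 4 + 1.5·9 = 17.5; r = 17.5 − 17.5 = 0
x=11: ŷ = 4 + 1.5·11 = 20.5; r = 20 − 20.5 = -0.5
x=13: ŷ = 4 + 1.5·13 = 23.5; r = 23 − 23.5 = -0.5
|r| > 2: x=7 (|r|=2.5) → 1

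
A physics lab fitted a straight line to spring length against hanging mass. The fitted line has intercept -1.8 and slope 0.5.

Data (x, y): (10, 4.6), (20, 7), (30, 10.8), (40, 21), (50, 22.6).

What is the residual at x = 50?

ŷ = -1.8 + 0.5·50 = 23.2
r = 22.6 − 23.2 = -0.6

r = -0.6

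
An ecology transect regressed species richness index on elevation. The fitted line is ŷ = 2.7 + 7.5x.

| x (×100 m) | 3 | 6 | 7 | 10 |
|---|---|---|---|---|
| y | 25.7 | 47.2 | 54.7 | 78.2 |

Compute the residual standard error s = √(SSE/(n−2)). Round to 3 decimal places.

s = 0.707

x=3: ŷ = 2.7 + 7.5·3 = 25.2; r = 25.7 − 25.2 = 0.5
x=6: ŷ = 2.7 + 7.5·6 = 47.7; r = 47.2 − 47.7 = -0.5
x=7: ŷ = 2.7 + 7.5·7 = 55.2; r = 54.7 − 55.2 = -0.5
x=10: ŷ = 2.7 + 7.5·10 = 77.7; r = 78.2 − 77.7 = 0.5
SSE = 0.25 + 0.25 + 0.25 + 0.25 = 1
s = √(1/2) = √0.5 ≈ 0.707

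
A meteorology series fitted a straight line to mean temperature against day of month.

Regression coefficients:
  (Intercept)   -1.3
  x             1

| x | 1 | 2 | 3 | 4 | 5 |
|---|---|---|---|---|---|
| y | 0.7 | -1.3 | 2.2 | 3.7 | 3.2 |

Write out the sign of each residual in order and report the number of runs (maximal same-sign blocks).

x=1: ŷ = -1.3 + 1 = -0.3; e = 0.7 − (-0.3) = 1
x=2: ŷ = -1.3 + 2 = 0.7; e = -1.3 − 0.7 = -2
x=3: ŷ = -1.3 + 3 = 1.7; e = 2.2 − 1.7 = 0.5
x=4: ŷ = -1.3 + 4 = 2.7; e = 3.7 − 2.7 = 1
x=5: ŷ = -1.3 + 5 = 3.7; e = 3.2 − 3.7 = -0.5
Signs: + − + + −
Runs: +×1, −×1, +×2, −×1 → 4

4 runs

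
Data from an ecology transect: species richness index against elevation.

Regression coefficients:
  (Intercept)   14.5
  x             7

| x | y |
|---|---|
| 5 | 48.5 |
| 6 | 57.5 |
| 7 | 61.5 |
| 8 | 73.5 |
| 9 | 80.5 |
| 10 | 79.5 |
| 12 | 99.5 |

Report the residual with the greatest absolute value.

x=5: ŷ = 14.5 + 7·5 = 49.5; r = 48.5 − 49.5 = -1
x=6: ŷ = 14.5 + 7·6 = 56.5; r = 57.5 − 56.5 = 1
x=7: ŷ = 14.5 + 7·7 = 63.5; r = 61.5 − 63.5 = -2
x=8: ŷ = 14.5 + 7·8 = 70.5; r = 73.5 − 70.5 = 3
x=9: ŷ = 14.5 + 7·9 = 77.5; r = 80.5 − 77.5 = 3
x=10: ŷ = 14.5 + 7·10 = 84.5; r = 79.5 − 84.5 = -5
x=12: ŷ = 14.5 + 7·12 = 98.5; r = 99.5 − 98.5 = 1
Largest |r| is 5 at x = 10, residual -5.

r = -5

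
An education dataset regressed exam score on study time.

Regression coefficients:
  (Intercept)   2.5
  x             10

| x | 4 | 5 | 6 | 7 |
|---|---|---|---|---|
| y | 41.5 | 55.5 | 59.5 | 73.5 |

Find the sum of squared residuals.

x=4: ŷ = 2.5 + 10·4 = 42.5; r = 41.5 − 42.5 = -1
x=5: ŷ = 2.5 + 10·5 = 52.5; r = 55.5 − 52.5 = 3
x=6: ŷ = 2.5 + 10·6 = 62.5; r = 59.5 − 62.5 = -3
x=7: ŷ = 2.5 + 10·7 = 72.5; r = 73.5 − 72.5 = 1
SSE = 1 + 9 + 9 + 1 = 20

SSE = 20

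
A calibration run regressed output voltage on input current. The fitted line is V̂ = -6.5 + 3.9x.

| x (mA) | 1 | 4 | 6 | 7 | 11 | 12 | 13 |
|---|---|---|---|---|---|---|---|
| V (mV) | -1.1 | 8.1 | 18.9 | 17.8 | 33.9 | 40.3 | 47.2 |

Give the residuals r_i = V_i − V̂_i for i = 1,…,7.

1.5, -1, 2, -3, -2.5, 0, 3

x=1: V̂ = -6.5 + 3.9·1 = -2.6; r = -1.1 − (-2.6) = 1.5
x=4: V̂ = -6.5 + 3.9·4 = 9.1; r = 8.1 − 9.1 = -1
x=6: V̂ = -6.5 + 3.9·6 = 16.9; r = 18.9 − 16.9 = 2
x=7: V̂ = -6.5 + 3.9·7 = 20.8; r = 17.8 − 20.8 = -3
x=11: V̂ = -6.5 + 3.9·11 = 36.4; r = 33.9 − 36.4 = -2.5
x=12: V̂ = -6.5 + 3.9·12 = 40.3; r = 40.3 − 40.3 = 0
x=13: V̂ = -6.5 + 3.9·13 = 44.2; r = 47.2 − 44.2 = 3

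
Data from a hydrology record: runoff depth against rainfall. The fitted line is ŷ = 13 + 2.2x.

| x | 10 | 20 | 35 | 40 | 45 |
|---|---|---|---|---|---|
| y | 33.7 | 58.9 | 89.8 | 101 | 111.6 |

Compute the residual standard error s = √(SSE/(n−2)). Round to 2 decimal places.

s = 1.35

x=10: ŷ = 13 + 2.2·10 = 35; r = 33.7 − 35 = -1.3
x=20: ŷ = 13 + 2.2·20 = 57; r = 58.9 − 57 = 1.9
x=35: ŷ = 13 + 2.2·35 = 90; r = 89.8 − 90 = -0.2
x=40: ŷ = 13 + 2.2·40 = 101; r = 101 − 101 = 0
x=45: ŷ = 13 + 2.2·45 = 112; r = 111.6 − 112 = -0.4
SSE = 1.69 + 3.61 + 0.04 + 0 + 0.16 = 5.5
s = √(5.5/3) = √1.83333 ≈ 1.35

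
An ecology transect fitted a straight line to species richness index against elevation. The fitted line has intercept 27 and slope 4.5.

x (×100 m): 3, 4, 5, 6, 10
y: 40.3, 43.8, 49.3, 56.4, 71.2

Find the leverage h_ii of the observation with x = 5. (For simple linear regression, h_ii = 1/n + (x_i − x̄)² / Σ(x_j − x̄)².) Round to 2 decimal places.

h = 0.21

x̄ = (3 + 4 + 5 + 6 + 10)/5 = 5.6
Σ(x − x̄)² = 6.76 + 2.56 + 0.36 + 0.16 + 19.36 = 29.2
h = 1/5 + (-0.6)²/29.2 = 0.2 + 0.0123288 = 0.21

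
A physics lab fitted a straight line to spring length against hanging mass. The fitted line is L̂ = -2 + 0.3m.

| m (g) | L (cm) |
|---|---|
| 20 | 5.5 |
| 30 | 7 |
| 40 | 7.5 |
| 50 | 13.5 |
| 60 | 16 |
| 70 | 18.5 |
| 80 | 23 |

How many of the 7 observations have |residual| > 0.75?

m=20: L̂ = -2 + 0.3·20 = 4; r = 5.5 − 4 = 1.5
m=30: L̂ = -2 + 0.3·30 = 7; r = 7 − 7 = 0
m=40: L̂ = -2 + 0.3·40 = 10; r = 7.5 − 10 = -2.5
m=50: L̂ = -2 + 0.3·50 = 13; r = 13.5 − 13 = 0.5
m=60: L̂ = -2 + 0.3·60 = 16; r = 16 − 16 = 0
m=70: L̂ = -2 + 0.3·70 = 19; r = 18.5 − 19 = -0.5
m=80: L̂ = -2 + 0.3·80 = 22; r = 23 − 22 = 1
|r| > 0.75: m=20 (|r|=1.5), m=40 (|r|=2.5), m=80 (|r|=1) → 3

3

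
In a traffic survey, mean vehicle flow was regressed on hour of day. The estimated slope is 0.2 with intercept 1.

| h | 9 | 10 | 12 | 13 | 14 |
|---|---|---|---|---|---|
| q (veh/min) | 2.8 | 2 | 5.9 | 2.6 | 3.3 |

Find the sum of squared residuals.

SSE = 8.5

h=9: q̂ = 1 + 0.2·9 = 2.8; e = 2.8 − 2.8 = 0
h=10: q̂ = 1 + 0.2·10 = 3; e = 2 − 3 = -1
h=12: q̂ = 1 + 0.2·12 = 3.4; e = 5.9 − 3.4 = 2.5
h=13: q̂ = 1 + 0.2·13 = 3.6; e = 2.6 − 3.6 = -1
h=14: q̂ = 1 + 0.2·14 = 3.8; e = 3.3 − 3.8 = -0.5
SSE = 0 + 1 + 6.25 + 1 + 0.25 = 8.5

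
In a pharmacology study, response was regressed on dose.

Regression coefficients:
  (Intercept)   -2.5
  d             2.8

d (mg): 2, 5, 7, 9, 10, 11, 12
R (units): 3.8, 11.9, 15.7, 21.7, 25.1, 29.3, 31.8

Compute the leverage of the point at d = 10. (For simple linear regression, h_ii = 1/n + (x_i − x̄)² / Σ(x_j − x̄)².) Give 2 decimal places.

d̄ = (2 + 5 + 7 + 9 + 10 + 11 + 12)/7 = 8
Σ(d − d̄)² = 36 + 9 + 1 + 1 + 4 + 9 + 16 = 76
h = 1/7 + (2)²/76 = 0.142857 + 0.0526316 = 0.20

h = 0.20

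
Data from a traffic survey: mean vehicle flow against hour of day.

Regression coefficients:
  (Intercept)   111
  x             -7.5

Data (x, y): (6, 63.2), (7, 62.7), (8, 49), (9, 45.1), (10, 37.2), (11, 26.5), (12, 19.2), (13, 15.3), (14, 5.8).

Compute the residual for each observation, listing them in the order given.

x=6: ŷ = 111 − 7.5·6 = 66; r = 63.2 − 66 = -2.8
x=7: ŷ = 111 − 7.5·7 = 58.5; r = 62.7 − 58.5 = 4.2
x=8: ŷ = 111 − 7.5·8 = 51; r = 49 − 51 = -2
x=9: ŷ = 111 − 7.5·9 = 43.5; r = 45.1 − 43.5 = 1.6
x=10: ŷ = 111 − 7.5·10 = 36; r = 37.2 − 36 = 1.2
x=11: ŷ = 111 − 7.5·11 = 28.5; r = 26.5 − 28.5 = -2
x=12: ŷ = 111 − 7.5·12 = 21; r = 19.2 − 21 = -1.8
x=13: ŷ = 111 − 7.5·13 = 13.5; r = 15.3 − 13.5 = 1.8
x=14: ŷ = 111 − 7.5·14 = 6; r = 5.8 − 6 = -0.2

-2.8, 4.2, -2, 1.6, 1.2, -2, -1.8, 1.8, -0.2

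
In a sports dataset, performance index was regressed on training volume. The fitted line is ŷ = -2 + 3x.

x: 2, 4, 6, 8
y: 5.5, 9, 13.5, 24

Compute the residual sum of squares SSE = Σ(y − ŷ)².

x=2: ŷ = -2 + 3·2 = 4; e = 5.5 − 4 = 1.5
x=4: ŷ = -2 + 3·4 = 10; e = 9 − 10 = -1
x=6: ŷ = -2 + 3·6 = 16; e = 13.5 − 16 = -2.5
x=8: ŷ = -2 + 3·8 = 22; e = 24 − 22 = 2
SSE = 2.25 + 1 + 6.25 + 4 = 13.5

SSE = 13.5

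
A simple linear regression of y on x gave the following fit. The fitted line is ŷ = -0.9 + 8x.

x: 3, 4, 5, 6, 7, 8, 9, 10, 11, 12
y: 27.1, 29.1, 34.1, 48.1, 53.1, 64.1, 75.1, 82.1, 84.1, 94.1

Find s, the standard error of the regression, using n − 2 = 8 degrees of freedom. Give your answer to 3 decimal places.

x=3: ŷ = -0.9 + 8·3 = 23.1; r = 27.1 − 23.1 = 4
x=4: ŷ = -0.9 + 8·4 = 31.1; r = 29.1 − 31.1 = -2
x=5: ŷ = -0.9 + 8·5 = 39.1; r = 34.1 − 39.1 = -5
x=6: ŷ = -0.9 + 8·6 = 47.1; r = 48.1 − 47.1 = 1
x=7: ŷ = -0.9 + 8·7 = 55.1; r = 53.1 − 55.1 = -2
x=8: ŷ = -0.9 + 8·8 = 63.1; r = 64.1 − 63.1 = 1
x=9: ŷ = -0.9 + 8·9 = 71.1; r = 75.1 − 71.1 = 4
x=10: ŷ = -0.9 + 8·10 = 79.1; r = 82.1 − 79.1 = 3
x=11: ŷ = -0.9 + 8·11 = 87.1; r = 84.1 − 87.1 = -3
x=12: ŷ = -0.9 + 8·12 = 95.1; r = 94.1 − 95.1 = -1
SSE = 16 + 4 + 25 + 1 + 4 + 1 + 16 + 9 + 9 + 1 = 86
s = √(86/8) = √10.75 ≈ 3.279

s = 3.279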